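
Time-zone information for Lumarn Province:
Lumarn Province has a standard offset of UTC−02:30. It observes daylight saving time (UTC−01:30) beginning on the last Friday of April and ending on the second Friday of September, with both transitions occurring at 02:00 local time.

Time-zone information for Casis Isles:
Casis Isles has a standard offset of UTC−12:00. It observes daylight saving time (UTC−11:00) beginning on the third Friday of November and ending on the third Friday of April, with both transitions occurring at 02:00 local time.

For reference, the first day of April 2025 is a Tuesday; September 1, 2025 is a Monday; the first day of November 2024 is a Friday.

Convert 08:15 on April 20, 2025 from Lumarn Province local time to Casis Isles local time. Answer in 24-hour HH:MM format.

22:45

1 April 2025 is a Tuesday, so Fridays fall on 4, 11, 18, 25; the last is April 25.
1 September 2025 is a Monday, so the first Friday is September 5 and the second is September 12.
April 20, 2025 does not fall between 25 April and 12 September, so daylight saving is not in effect and Lumarn Province is at UTC−02:30.
08:15 Lumarn Province + 2h30m = 10:45 UTC.
1 November 2024 is a Friday, so the first Friday is November 1 and the third is November 15.
1 April 2025 is a Tuesday, so the first Friday is April 4 and the third is April 18.
At the standard offset (UTC−12:00), 10:45 UTC − 12h = 22:45 Casis Isles standard time (rolling into the previous day, 19 April 2025).
Daylight saving runs 15 November 2024 – 18 April 2025; the standard-time date in Casis Isles, April 19, 2025, is outside that window, so Casis Isles is on standard time at UTC−12:00.
10:45 UTC − 12h = 22:45 Casis Isles (rolling into the previous day, 19 April 2025).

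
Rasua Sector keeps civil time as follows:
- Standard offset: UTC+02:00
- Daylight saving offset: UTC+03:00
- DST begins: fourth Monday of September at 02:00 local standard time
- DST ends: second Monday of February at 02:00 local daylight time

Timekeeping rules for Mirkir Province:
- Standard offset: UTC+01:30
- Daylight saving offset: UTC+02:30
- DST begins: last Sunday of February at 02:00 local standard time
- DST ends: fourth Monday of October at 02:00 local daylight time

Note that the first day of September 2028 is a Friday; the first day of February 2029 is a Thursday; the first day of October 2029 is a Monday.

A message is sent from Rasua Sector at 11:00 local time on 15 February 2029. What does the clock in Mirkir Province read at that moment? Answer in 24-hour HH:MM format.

10:30

1 September 2028 is a Friday, so the first Monday is September 4 and the fourth is September 25.
1 February 2029 is a Thursday, so the first Monday is February 5 and the second is February 12.
15 February 2029 is outside the daylight-saving period (25 September 2028 – 12 February 2029), so Rasua Sector is on standard time, UTC+02:00.
11:00 Rasua Sector − 2h = 09:00 UTC.
1 February 2029 is a Thursday, so Sundays fall on 4, 11, 18, 25; the last is February 25.
1 October 2029 is a Monday, so the first Monday is October 1 and the fourth is October 22.
At the standard offset (UTC+01:30), 09:00 UTC + 1h30m = 10:30 Mirkir Province standard time.
The standard-time date in Mirkir Province, 15 February 2029, is outside the daylight-saving period (25 February – 22 October), so Mirkir Province is on standard time, UTC+01:30.
09:00 UTC + 1h30m = 10:30 Mirkir Province.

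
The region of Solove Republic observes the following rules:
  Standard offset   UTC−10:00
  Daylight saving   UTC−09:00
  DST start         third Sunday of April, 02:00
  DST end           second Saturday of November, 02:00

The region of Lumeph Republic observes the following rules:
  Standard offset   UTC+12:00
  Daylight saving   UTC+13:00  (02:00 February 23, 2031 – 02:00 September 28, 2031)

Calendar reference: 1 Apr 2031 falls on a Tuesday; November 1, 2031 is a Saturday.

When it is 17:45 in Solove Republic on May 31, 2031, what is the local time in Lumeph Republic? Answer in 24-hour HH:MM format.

1 April 2031 is a Tuesday, so the first Sunday is April 6 and the third is April 20.
1 November 2031 is a Saturday, so the first Saturday is November 1 and the second is November 8.
Daylight saving runs 20 April – 8 November; May 31, 2031 is inside that window, so Solove Republic is at UTC−09:00.
17:45 Solove Republic + 9h = 02:45 UTC (rolling into the next day, 1 June 2031).
At the standard offset (UTC+12:00), 02:45 UTC + 12h = 14:45 Lumeph Republic standard time.
The standard-time date in Lumeph Republic, June 1, 2031, falls between 23 February and 28 September, so daylight saving is in effect and Lumeph Republic is at UTC+13:00.
02:45 UTC + 13h = 15:45 Lumeph Republic.

15:45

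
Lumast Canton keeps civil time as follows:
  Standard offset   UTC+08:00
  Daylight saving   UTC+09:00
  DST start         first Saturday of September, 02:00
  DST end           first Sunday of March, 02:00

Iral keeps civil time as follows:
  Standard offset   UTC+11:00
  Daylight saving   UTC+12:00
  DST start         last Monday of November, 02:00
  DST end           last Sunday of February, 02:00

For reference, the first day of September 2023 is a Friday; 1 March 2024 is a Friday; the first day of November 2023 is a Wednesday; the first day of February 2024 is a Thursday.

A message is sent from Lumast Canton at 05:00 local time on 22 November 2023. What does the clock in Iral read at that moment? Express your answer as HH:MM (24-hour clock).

1 September 2023 is a Friday, so the first Saturday is September 2.
1 March 2024 is a Friday, so the first Sunday is March 3.
22 November 2023 falls between 2 September 2023 and 3 March 2024, so daylight saving is in effect and Lumast Canton is at UTC+09:00.
05:00 Lumast Canton − 9h = 20:00 UTC (rolling into the previous day, 21 November 2023).
1 November 2023 is a Wednesday, so Mondays fall on 6, 13, 20, 27; the last is November 27.
1 February 2024 is a Thursday, so Sundays fall on 4, 11, 18, 25; the last is February 25.
At the standard offset (UTC+11:00), 20:00 UTC + 11h = 07:00 Iral standard time (rolling into the next day, 22 November 2023).
Daylight saving runs 27 November 2023 – 25 February 2024; the standard-time date in Iral, 22 November 2023, is outside that window, so Iral is on standard time at UTC+11:00.
20:00 UTC + 11h = 07:00 Iral (rolling into the next day, 22 November 2023).

07:00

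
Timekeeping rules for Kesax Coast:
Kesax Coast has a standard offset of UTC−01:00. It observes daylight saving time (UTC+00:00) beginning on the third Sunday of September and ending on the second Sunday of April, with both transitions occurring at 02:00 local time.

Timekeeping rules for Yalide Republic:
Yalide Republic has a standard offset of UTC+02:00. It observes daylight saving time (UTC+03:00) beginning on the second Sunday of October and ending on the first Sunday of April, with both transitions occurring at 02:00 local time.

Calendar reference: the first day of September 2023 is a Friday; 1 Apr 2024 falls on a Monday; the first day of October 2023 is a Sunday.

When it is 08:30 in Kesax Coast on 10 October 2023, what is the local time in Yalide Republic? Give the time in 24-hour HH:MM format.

11:30

1 September 2023 is a Friday, so the first Sunday is September 3 and the third is September 17.
1 April 2024 is a Monday, so the first Sunday is April 7 and the second is April 14.
Daylight saving runs 17 September 2023 – 14 April 2024; 10 October 2023 is inside that window, so Kesax Coast is at UTC+00:00.
08:30 Kesax Coast − 0h = 08:30 UTC.
1 October 2023 is a Sunday, so the first Sunday is October 1 and the second is October 8.
1 April 2024 is a Monday, so the first Sunday is April 7.
At the standard offset (UTC+02:00), 08:30 UTC + 2h = 10:30 Yalide Republic standard time.
The standard-time date in Yalide Republic, 10 October 2023, falls between 8 October 2023 and 7 April 2024, so daylight saving is in effect and Yalide Republic is at UTC+03:00.
08:30 UTC + 3h = 11:30 Yalide Republic.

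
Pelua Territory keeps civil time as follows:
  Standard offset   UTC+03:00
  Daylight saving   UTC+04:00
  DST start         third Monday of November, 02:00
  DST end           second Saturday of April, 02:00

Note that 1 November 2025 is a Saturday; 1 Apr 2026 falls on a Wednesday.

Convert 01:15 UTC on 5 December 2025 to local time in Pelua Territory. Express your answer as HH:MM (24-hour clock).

1 November 2025 is a Saturday, so the first Monday is November 3 and the third is November 17.
1 April 2026 is a Wednesday, so the first Saturday is April 4 and the second is April 11.
At the standard offset (UTC+03:00), 01:15 UTC + 3h = 04:15 Pelua Territory standard time.
Daylight saving runs 17 November 2025 – 11 April 2026; the standard-time date in Pelua Territory, 5 December 2025, is inside that window, so Pelua Territory is at UTC+04:00.
01:15 UTC + 4h = 05:15 local.

05:15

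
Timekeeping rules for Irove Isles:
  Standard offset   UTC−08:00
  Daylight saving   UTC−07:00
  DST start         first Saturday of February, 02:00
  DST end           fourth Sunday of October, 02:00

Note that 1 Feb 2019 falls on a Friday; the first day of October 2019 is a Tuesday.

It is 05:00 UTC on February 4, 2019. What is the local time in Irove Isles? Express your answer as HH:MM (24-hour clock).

1 February 2019 is a Friday, so the first Saturday is February 2.
1 October 2019 is a Tuesday, so the first Sunday is October 6 and the fourth is October 27.
At the standard offset (UTC−08:00), 05:00 UTC − 8h = 21:00 Irove Isles standard time (rolling into the previous day, 3 February 2019).
The standard-time date in Irove Isles, February 3, 2019, lies within the daylight-saving period (2 February – 27 October), so Irove Isles is on daylight time, UTC−07:00.
05:00 UTC − 7h = 22:00 local (rolling into the previous day, 3 February 2019).

22:00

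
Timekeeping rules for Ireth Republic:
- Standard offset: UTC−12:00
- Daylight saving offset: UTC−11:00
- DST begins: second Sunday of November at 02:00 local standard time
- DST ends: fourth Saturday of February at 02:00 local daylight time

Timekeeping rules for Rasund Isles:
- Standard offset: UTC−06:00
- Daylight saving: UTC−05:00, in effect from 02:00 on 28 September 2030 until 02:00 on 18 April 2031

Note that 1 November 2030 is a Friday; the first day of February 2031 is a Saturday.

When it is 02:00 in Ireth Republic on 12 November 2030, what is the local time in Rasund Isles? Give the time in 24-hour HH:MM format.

08:00

1 November 2030 is a Friday, so the first Sunday is November 3 and the second is November 10.
1 February 2031 is a Saturday, so the first Saturday is February 1 and the fourth is February 22.
Daylight saving runs 10 November 2030 – 22 February 2031; 12 November 2030 is inside that window, so Ireth Republic is at UTC−11:00.
02:00 Ireth Republic + 11h = 13:00 UTC.
At the standard offset (UTC−06:00), 13:00 UTC − 6h = 07:00 Rasund Isles standard time.
Daylight saving runs 28 September 2030 – 18 April 2031; the standard-time date in Rasund Isles, 12 November 2030, is inside that window, so Rasund Isles is at UTC−05:00.
13:00 UTC − 5h = 08:00 Rasund Isles.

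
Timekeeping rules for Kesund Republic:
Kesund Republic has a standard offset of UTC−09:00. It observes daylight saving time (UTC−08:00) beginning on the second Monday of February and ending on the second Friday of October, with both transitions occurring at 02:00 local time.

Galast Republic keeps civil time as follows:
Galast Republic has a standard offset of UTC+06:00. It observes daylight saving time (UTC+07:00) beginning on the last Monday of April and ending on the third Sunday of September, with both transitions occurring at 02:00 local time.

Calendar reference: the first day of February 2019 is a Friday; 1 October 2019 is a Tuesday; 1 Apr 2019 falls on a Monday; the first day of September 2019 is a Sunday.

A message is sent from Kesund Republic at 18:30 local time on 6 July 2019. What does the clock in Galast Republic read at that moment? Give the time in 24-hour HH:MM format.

09:30

1 February 2019 is a Friday, so the first Monday is February 4 and the second is February 11.
1 October 2019 is a Tuesday, so the first Friday is October 4 and the second is October 11.
6 July 2019 falls between 11 February and 11 October, so daylight saving is in effect and Kesund Republic is at UTC−08:00.
18:30 Kesund Republic + 8h = 02:30 UTC (rolling into the next day, 7 July 2019).
1 April 2019 is a Monday, so Mondays fall on 1, 8, 15, 22, 29; the last is April 29.
1 September 2019 is a Sunday, so the first Sunday is September 1 and the third is September 15.
At the standard offset (UTC+06:00), 02:30 UTC + 6h = 08:30 Galast Republic standard time.
The standard-time date in Galast Republic, 7 July 2019, falls between 29 April and 15 September, so daylight saving is in effect and Galast Republic is at UTC+07:00.
02:30 UTC + 7h = 09:30 Galast Republic.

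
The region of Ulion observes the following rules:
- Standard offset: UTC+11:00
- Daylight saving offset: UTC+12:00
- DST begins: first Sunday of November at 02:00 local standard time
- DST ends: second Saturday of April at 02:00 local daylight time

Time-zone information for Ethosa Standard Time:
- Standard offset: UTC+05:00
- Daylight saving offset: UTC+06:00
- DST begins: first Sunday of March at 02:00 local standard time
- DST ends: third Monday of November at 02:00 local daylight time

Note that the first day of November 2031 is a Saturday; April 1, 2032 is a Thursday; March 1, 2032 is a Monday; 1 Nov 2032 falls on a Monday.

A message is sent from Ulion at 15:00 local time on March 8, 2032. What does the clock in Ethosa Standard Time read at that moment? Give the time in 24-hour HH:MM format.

09:00

1 November 2031 is a Saturday, so the first Sunday is November 2.
1 April 2032 is a Thursday, so the first Saturday is April 3 and the second is April 10.
March 8, 2032 lies within the daylight-saving period (2 November 2031 – 10 April 2032), so Ulion is on daylight time, UTC+12:00.
15:00 Ulion − 12h = 03:00 UTC.
1 March 2032 is a Monday, so the first Sunday is March 7.
1 November 2032 is a Monday, so the first Monday is November 1 and the third is November 15.
At the standard offset (UTC+05:00), 03:00 UTC + 5h = 08:00 Ethosa Standard Time standard time.
Daylight saving runs 7 March – 15 November; the standard-time date in Ethosa Standard Time, March 8, 2032, is inside that window, so Ethosa Standard Time is at UTC+06:00.
03:00 UTC + 6h = 09:00 Ethosa Standard Time.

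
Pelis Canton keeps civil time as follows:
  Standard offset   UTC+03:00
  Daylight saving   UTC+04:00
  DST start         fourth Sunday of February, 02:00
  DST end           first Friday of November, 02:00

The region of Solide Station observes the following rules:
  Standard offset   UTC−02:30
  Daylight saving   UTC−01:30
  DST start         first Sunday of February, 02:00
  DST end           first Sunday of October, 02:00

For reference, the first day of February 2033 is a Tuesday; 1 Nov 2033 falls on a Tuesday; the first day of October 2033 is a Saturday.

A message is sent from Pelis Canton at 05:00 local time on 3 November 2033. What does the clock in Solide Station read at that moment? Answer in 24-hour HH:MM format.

1 February 2033 is a Tuesday, so the first Sunday is February 6 and the fourth is February 27.
1 November 2033 is a Tuesday, so the first Friday is November 4.
Daylight saving runs 27 February – 4 November; 3 November 2033 is inside that window, so Pelis Canton is at UTC+04:00.
05:00 Pelis Canton − 4h = 01:00 UTC.
1 February 2033 is a Tuesday, so the first Sunday is February 6.
1 October 2033 is a Saturday, so the first Sunday is October 2.
At the standard offset (UTC−02:30), 01:00 UTC − 2h30m = 22:30 Solide Station standard time (rolling into the previous day, 2 November 2033).
Daylight saving runs 6 February – 2 October; the standard-time date in Solide Station, 2 November 2033, is outside that window, so Solide Station is on standard time at UTC−02:30.
01:00 UTC − 2h30m = 22:30 Solide Station (rolling into the previous day, 2 November 2033).

22:30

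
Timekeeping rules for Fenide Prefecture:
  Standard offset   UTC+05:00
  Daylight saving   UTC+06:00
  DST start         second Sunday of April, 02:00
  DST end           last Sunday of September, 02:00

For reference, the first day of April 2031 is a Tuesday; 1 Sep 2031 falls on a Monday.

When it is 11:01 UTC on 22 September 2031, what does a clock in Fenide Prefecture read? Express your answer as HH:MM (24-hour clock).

1 April 2031 is a Tuesday, so the first Sunday is April 6 and the second is April 13.
1 September 2031 is a Monday, so Sundays fall on 7, 14, 21, 28; the last is September 28.
At the standard offset (UTC+05:00), 11:01 UTC + 5h = 16:01 Fenide Prefecture standard time.
Daylight saving runs 13 April – 28 September; the standard-time date in Fenide Prefecture, 22 September 2031, is inside that window, so Fenide Prefecture is at UTC+06:00.
11:01 UTC + 6h = 17:01 local.

17:01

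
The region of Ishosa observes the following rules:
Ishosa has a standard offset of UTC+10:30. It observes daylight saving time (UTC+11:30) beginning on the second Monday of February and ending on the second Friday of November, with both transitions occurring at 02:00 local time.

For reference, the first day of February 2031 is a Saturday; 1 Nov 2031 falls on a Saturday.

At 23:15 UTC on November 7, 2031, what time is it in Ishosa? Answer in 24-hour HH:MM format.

1 February 2031 is a Saturday, so the first Monday is February 3 and the second is February 10.
1 November 2031 is a Saturday, so the first Friday is November 7 and the second is November 14.
At the standard offset (UTC+10:30), 23:15 UTC + 10h30m = 09:45 Ishosa standard time (rolling into the next day, 8 November 2031).
The standard-time date in Ishosa, November 8, 2031, lies within the daylight-saving period (10 February – 14 November), so Ishosa is on daylight time, UTC+11:30.
23:15 UTC + 11h30m = 10:45 local (rolling into the next day, 8 November 2031).

10:45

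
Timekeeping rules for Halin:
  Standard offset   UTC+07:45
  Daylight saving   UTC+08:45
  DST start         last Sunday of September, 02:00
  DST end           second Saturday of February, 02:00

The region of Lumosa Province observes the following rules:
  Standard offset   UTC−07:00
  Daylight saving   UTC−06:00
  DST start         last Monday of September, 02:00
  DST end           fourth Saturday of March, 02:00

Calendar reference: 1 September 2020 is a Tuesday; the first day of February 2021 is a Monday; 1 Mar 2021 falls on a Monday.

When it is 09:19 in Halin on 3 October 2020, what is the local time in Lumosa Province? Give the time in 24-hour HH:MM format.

1 September 2020 is a Tuesday, so Sundays fall on 6, 13, 20, 27; the last is September 27.
1 February 2021 is a Monday, so the first Saturday is February 6 and the second is February 13.
3 October 2020 lies within the daylight-saving period (27 September 2020 – 13 February 2021), so Halin is on daylight time, UTC+08:45.
09:19 Halin − 8h45m = 00:34 UTC.
1 September 2020 is a Tuesday, so Mondays fall on 7, 14, 21, 28; the last is September 28.
1 March 2021 is a Monday, so the first Saturday is March 6 and the fourth is March 27.
At the standard offset (UTC−07:00), 00:34 UTC − 7h = 17:34 Lumosa Province standard time (rolling into the previous day, 2 October 2020).
Daylight saving runs 28 September 2020 – 27 March 2021; the standard-time date in Lumosa Province, 2 October 2020, is inside that window, so Lumosa Province is at UTC−06:00.
00:34 UTC − 6h = 18:34 Lumosa Province (rolling into the previous day, 2 October 2020).

18:34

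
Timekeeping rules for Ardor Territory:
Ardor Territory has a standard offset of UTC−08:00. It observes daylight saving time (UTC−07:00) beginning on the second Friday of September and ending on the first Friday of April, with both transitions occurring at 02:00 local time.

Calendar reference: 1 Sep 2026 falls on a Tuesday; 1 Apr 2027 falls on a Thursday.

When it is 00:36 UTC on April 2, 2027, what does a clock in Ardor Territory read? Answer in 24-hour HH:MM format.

1 September 2026 is a Tuesday, so the first Friday is September 4 and the second is September 11.
1 April 2027 is a Thursday, so the first Friday is April 2.
At the standard offset (UTC−08:00), 00:36 UTC − 8h = 16:36 Ardor Territory standard time (rolling into the previous day, 1 April 2027).
The standard-time date in Ardor Territory, April 1, 2027, falls between 11 September 2026 and 2 April 2027, so daylight saving is in effect and Ardor Territory is at UTC−07:00.
00:36 UTC − 7h = 17:36 local (rolling into the previous day, 1 April 2027).

17:36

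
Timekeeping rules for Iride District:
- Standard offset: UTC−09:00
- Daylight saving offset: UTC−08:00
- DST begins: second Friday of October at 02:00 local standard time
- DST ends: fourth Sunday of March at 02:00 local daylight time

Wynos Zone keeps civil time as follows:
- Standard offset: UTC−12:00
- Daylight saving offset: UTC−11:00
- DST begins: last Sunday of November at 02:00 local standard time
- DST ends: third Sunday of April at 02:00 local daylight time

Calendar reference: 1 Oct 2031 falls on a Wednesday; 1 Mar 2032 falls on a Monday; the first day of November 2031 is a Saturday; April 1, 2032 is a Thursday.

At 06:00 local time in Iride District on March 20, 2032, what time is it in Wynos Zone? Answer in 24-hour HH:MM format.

1 October 2031 is a Wednesday, so the first Friday is October 3 and the second is October 10.
1 March 2032 is a Monday, so the first Sunday is March 7 and the fourth is March 28.
Daylight saving runs 10 October 2031 – 28 March 2032; March 20, 2032 is inside that window, so Iride District is at UTC−08:00.
06:00 Iride District + 8h = 14:00 UTC.
1 November 2031 is a Saturday, so Sundays fall on 2, 9, 16, 23, 30; the last is November 30.
1 April 2032 is a Thursday, so the first Sunday is April 4 and the third is April 18.
At the standard offset (UTC−12:00), 14:00 UTC − 12h = 02:00 Wynos Zone standard time.
The standard-time date in Wynos Zone, March 20, 2032, lies within the daylight-saving period (30 November 2031 – 18 April 2032), so Wynos Zone is on daylight time, UTC−11:00.
14:00 UTC − 11h = 03:00 Wynos Zone.

03:00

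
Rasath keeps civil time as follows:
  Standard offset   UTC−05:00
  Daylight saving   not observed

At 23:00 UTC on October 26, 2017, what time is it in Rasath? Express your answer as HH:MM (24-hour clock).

18:00

Rasath stays on UTC−05:00 all year.
23:00 UTC − 5h = 18:00 local.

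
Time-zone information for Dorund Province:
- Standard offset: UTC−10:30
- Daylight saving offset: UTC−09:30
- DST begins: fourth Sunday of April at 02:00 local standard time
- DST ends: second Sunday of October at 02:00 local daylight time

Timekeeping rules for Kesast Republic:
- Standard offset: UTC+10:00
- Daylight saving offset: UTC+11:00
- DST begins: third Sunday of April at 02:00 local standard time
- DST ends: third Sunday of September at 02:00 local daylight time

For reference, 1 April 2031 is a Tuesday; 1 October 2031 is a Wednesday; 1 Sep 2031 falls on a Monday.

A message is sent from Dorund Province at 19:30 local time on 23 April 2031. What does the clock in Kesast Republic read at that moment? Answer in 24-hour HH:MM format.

1 April 2031 is a Tuesday, so the first Sunday is April 6 and the fourth is April 27.
1 October 2031 is a Wednesday, so the first Sunday is October 5 and the second is October 12.
23 April 2031 is outside the daylight-saving period (27 April – 12 October), so Dorund Province is on standard time, UTC−10:30.
19:30 Dorund Province + 10h30m = 06:00 UTC (rolling into the next day, 24 April 2031).
1 April 2031 is a Tuesday, so the first Sunday is April 6 and the third is April 20.
1 September 2031 is a Monday, so the first Sunday is September 7 and the third is September 21.
At the standard offset (UTC+10:00), 06:00 UTC + 10h = 16:00 Kesast Republic standard time.
The standard-time date in Kesast Republic, 24 April 2031, lies within the daylight-saving period (20 April – 21 September), so Kesast Republic is on daylight time, UTC+11:00.
06:00 UTC + 11h = 17:00 Kesast Republic.

17:00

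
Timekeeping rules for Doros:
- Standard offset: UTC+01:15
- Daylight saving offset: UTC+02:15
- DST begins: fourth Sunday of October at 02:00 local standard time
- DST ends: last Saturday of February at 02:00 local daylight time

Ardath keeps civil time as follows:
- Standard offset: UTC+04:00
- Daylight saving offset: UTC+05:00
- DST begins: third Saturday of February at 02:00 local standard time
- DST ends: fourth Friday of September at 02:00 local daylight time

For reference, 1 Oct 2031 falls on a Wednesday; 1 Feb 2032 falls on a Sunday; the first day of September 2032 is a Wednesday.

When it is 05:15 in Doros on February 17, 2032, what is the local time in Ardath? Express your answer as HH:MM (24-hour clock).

1 October 2031 is a Wednesday, so the first Sunday is October 5 and the fourth is October 26.
1 February 2032 is a Sunday, so Saturdays fall on 7, 14, 21, 28; the last is February 28.
February 17, 2032 lies within the daylight-saving period (26 October 2031 – 28 February 2032), so Doros is on daylight time, UTC+02:15.
05:15 Doros − 2h15m = 03:00 UTC.
1 February 2032 is a Sunday, so the first Saturday is February 7 and the third is February 21.
1 September 2032 is a Wednesday, so the first Friday is September 3 and the fourth is September 24.
At the standard offset (UTC+04:00), 03:00 UTC + 4h = 07:00 Ardath standard time.
Daylight saving runs 21 February – 24 September; the standard-time date in Ardath, February 17, 2032, is outside that window, so Ardath is on standard time at UTC+04:00.
03:00 UTC + 4h = 07:00 Ardath.

07:00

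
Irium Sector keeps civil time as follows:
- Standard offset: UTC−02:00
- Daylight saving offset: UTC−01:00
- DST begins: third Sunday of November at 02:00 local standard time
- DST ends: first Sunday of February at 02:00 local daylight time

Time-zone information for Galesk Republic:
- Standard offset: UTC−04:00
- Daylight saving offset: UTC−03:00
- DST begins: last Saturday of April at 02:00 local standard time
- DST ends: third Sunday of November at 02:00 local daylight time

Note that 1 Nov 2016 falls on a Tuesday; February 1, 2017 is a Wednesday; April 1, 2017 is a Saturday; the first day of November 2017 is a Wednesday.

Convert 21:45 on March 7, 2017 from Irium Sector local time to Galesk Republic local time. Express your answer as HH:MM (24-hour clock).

19:45

1 November 2016 is a Tuesday, so the first Sunday is November 6 and the third is November 20.
1 February 2017 is a Wednesday, so the first Sunday is February 5.
March 7, 2017 is outside the daylight-saving period (20 November 2016 – 5 February 2017), so Irium Sector is on standard time, UTC−02:00.
21:45 Irium Sector + 2h = 23:45 UTC.
1 April 2017 is a Saturday, so Saturdays fall on 1, 8, 15, 22, 29; the last is April 29.
1 November 2017 is a Wednesday, so the first Sunday is November 5 and the third is November 19.
At the standard offset (UTC−04:00), 23:45 UTC − 4h = 19:45 Galesk Republic standard time.
The standard-time date in Galesk Republic, March 7, 2017, does not fall between 29 April and 19 November, so daylight saving is not in effect and Galesk Republic is at UTC−04:00.
23:45 UTC − 4h = 19:45 Galesk Republic.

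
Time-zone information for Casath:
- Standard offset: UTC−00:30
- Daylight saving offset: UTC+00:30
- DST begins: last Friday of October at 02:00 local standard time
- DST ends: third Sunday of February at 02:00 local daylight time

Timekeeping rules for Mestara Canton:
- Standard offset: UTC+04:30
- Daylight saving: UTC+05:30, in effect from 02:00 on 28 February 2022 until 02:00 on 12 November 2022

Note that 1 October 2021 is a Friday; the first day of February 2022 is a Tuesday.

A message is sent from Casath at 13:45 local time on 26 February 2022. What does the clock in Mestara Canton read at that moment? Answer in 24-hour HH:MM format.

1 October 2021 is a Friday, so Fridays fall on 1, 8, 15, 22, 29; the last is October 29.
1 February 2022 is a Tuesday, so the first Sunday is February 6 and the third is February 20.
Daylight saving runs 29 October 2021 – 20 February 2022; 26 February 2022 is outside that window, so Casath is on standard time at UTC−00:30.
13:45 Casath + 0h30m = 14:15 UTC.
At the standard offset (UTC+04:30), 14:15 UTC + 4h30m = 18:45 Mestara Canton standard time.
Daylight saving runs 28 February – 12 November; the standard-time date in Mestara Canton, 26 February 2022, is outside that window, so Mestara Canton is on standard time at UTC+04:30.
14:15 UTC + 4h30m = 18:45 Mestara Canton.

18:45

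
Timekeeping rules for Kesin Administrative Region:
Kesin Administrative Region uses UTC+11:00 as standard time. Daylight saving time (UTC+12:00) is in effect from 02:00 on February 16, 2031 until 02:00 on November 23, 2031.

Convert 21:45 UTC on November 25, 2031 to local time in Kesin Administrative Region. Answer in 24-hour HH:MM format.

08:45

At the standard offset (UTC+11:00), 21:45 UTC + 11h = 08:45 Kesin Administrative Region standard time (rolling into the next day, 26 November 2031).
Daylight saving runs 16 February – 23 November; the standard-time date in Kesin Administrative Region, November 26, 2031, is outside that window, so Kesin Administrative Region is on standard time at UTC+11:00.
21:45 UTC + 11h = 08:45 local (rolling into the next day, 26 November 2031).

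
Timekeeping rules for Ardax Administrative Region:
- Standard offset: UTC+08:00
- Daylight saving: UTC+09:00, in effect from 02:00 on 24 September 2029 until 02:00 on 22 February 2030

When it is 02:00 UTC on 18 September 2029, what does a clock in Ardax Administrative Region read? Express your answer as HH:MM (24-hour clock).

At the standard offset (UTC+08:00), 02:00 UTC + 8h = 10:00 Ardax Administrative Region standard time.
The standard-time date in Ardax Administrative Region, 18 September 2029, is outside the daylight-saving period (24 September 2029 – 22 February 2030), so Ardax Administrative Region is on standard time, UTC+08:00.
02:00 UTC + 8h = 10:00 local.

10:00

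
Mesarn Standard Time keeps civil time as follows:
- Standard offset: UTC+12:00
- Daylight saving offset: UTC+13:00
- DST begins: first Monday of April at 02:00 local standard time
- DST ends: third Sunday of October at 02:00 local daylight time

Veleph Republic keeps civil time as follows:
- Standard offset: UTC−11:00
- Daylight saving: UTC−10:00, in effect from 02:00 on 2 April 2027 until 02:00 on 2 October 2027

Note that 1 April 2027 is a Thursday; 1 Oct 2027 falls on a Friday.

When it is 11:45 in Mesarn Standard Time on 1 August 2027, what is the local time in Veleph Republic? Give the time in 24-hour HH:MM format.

12:45

1 April 2027 is a Thursday, so the first Monday is April 5.
1 October 2027 is a Friday, so the first Sunday is October 3 and the third is October 17.
1 August 2027 lies within the daylight-saving period (5 April – 17 October), so Mesarn Standard Time is on daylight time, UTC+13:00.
11:45 Mesarn Standard Time − 13h = 22:45 UTC (rolling into the previous day, 31 July 2027).
At the standard offset (UTC−11:00), 22:45 UTC − 11h = 11:45 Veleph Republic standard time.
Daylight saving runs 2 April – 2 October; the standard-time date in Veleph Republic, 31 July 2027, is inside that window, so Veleph Republic is at UTC−10:00.
22:45 UTC − 10h = 12:45 Veleph Republic.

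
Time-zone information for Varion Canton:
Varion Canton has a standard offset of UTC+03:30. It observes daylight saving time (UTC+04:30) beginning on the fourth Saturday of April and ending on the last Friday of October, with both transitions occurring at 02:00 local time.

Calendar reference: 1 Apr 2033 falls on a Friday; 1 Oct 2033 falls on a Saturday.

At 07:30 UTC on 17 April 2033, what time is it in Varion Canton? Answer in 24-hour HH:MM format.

11:00

1 April 2033 is a Friday, so the first Saturday is April 2 and the fourth is April 23.
1 October 2033 is a Saturday, so Fridays fall on 7, 14, 21, 28; the last is October 28.
At the standard offset (UTC+03:30), 07:30 UTC + 3h30m = 11:00 Varion Canton standard time.
The standard-time date in Varion Canton, 17 April 2033, is outside the daylight-saving period (23 April – 28 October), so Varion Canton is on standard time, UTC+03:30.
07:30 UTC + 3h30m = 11:00 local.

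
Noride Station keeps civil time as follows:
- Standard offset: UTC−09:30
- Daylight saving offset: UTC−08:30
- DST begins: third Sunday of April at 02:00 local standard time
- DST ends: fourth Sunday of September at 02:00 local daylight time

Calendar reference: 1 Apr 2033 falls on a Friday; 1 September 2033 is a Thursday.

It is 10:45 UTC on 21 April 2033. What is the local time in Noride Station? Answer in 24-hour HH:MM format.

02:15

1 April 2033 is a Friday, so the first Sunday is April 3 and the third is April 17.
1 September 2033 is a Thursday, so the first Sunday is September 4 and the fourth is September 25.
At the standard offset (UTC−09:30), 10:45 UTC − 9h30m = 01:15 Noride Station standard time.
Daylight saving runs 17 April – 25 September; the standard-time date in Noride Station, 21 April 2033, is inside that window, so Noride Station is at UTC−08:30.
10:45 UTC − 8h30m = 02:15 local.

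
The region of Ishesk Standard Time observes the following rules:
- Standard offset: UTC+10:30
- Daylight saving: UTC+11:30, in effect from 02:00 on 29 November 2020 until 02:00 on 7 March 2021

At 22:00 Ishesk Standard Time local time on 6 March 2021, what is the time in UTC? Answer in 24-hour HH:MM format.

6 March 2021 falls between 29 November 2020 and 7 March 2021, so daylight saving is in effect and Ishesk Standard Time is at UTC+11:30.
22:00 local − 11h30m = 10:30 UTC.

10:30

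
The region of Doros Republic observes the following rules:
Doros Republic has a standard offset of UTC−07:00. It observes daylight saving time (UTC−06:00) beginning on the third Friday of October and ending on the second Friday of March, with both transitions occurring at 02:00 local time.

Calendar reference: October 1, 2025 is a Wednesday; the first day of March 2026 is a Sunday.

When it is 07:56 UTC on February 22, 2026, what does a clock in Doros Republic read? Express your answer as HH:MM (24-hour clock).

1 October 2025 is a Wednesday, so the first Friday is October 3 and the third is October 17.
1 March 2026 is a Sunday, so the first Friday is March 6 and the second is March 13.
At the standard offset (UTC−07:00), 07:56 UTC − 7h = 00:56 Doros Republic standard time.
The standard-time date in Doros Republic, February 22, 2026, lies within the daylight-saving period (17 October 2025 – 13 March 2026), so Doros Republic is on daylight time, UTC−06:00.
07:56 UTC − 6h = 01:56 local.

01:56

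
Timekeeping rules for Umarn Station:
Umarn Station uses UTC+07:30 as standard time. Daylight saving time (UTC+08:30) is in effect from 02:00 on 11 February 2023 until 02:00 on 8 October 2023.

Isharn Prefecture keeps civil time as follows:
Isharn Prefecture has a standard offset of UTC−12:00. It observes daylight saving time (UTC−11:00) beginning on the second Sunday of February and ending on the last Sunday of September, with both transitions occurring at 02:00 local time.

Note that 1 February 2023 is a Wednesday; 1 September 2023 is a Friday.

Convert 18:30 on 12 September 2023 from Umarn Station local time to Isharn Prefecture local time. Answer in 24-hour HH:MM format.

Daylight saving runs 11 February – 8 October; 12 September 2023 is inside that window, so Umarn Station is at UTC+08:30.
18:30 Umarn Station − 8h30m = 10:00 UTC.
1 February 2023 is a Wednesday, so the first Sunday is February 5 and the second is February 12.
1 September 2023 is a Friday, so Sundays fall on 3, 10, 17, 24; the last is September 24.
At the standard offset (UTC−12:00), 10:00 UTC − 12h = 22:00 Isharn Prefecture standard time (rolling into the previous day, 11 September 2023).
The standard-time date in Isharn Prefecture, 11 September 2023, falls between 12 February and 24 September, so daylight saving is in effect and Isharn Prefecture is at UTC−11:00.
10:00 UTC − 11h = 23:00 Isharn Prefecture (rolling into the previous day, 11 September 2023).

23:00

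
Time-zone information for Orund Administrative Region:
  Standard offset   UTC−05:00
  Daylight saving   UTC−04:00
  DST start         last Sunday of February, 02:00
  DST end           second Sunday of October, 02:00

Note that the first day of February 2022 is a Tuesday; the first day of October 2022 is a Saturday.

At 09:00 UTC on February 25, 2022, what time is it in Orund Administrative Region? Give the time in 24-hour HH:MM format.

04:00

1 February 2022 is a Tuesday, so Sundays fall on 6, 13, 20, 27; the last is February 27.
1 October 2022 is a Saturday, so the first Sunday is October 2 and the second is October 9.
At the standard offset (UTC−05:00), 09:00 UTC − 5h = 04:00 Orund Administrative Region standard time.
The standard-time date in Orund Administrative Region, February 25, 2022, does not fall between 27 February and 9 October, so daylight saving is not in effect and Orund Administrative Region is at UTC−05:00.
09:00 UTC − 5h = 04:00 local.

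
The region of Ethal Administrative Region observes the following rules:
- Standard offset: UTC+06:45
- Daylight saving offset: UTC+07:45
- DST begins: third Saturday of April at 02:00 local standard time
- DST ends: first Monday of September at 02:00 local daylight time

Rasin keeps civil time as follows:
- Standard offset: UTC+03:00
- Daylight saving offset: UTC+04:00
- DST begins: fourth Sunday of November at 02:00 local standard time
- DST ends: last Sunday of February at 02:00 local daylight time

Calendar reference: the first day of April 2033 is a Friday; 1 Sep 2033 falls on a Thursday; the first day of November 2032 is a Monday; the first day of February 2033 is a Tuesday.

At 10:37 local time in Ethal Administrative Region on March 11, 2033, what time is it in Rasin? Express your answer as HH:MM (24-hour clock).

1 April 2033 is a Friday, so the first Saturday is April 2 and the third is April 16.
1 September 2033 is a Thursday, so the first Monday is September 5.
Daylight saving runs 16 April – 5 September; March 11, 2033 is outside that window, so Ethal Administrative Region is on standard time at UTC+06:45.
10:37 Ethal Administrative Region − 6h45m = 03:52 UTC.
1 November 2032 is a Monday, so the first Sunday is November 7 and the fourth is November 28.
1 February 2033 is a Tuesday, so Sundays fall on 6, 13, 20, 27; the last is February 27.
At the standard offset (UTC+03:00), 03:52 UTC + 3h = 06:52 Rasin standard time.
The standard-time date in Rasin, March 11, 2033, is outside the daylight-saving period (28 November 2032 – 27 February 2033), so Rasin is on standard time, UTC+03:00.
03:52 UTC + 3h = 06:52 Rasin.

06:52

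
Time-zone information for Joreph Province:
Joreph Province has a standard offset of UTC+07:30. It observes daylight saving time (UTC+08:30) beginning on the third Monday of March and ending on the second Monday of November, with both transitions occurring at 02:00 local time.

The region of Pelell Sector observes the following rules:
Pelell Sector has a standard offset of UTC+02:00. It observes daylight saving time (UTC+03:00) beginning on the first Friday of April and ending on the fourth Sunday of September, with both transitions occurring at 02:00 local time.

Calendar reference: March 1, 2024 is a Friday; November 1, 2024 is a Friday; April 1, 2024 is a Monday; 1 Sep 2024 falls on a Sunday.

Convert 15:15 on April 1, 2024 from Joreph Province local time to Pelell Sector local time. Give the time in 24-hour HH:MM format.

1 March 2024 is a Friday, so the first Monday is March 4 and the third is March 18.
1 November 2024 is a Friday, so the first Monday is November 4 and the second is November 11.
April 1, 2024 falls between 18 March and 11 November, so daylight saving is in effect and Joreph Province is at UTC+08:30.
15:15 Joreph Province − 8h30m = 06:45 UTC.
1 April 2024 is a Monday, so the first Friday is April 5.
1 September 2024 is a Sunday, so the first Sunday is September 1 and the fourth is September 22.
At the standard offset (UTC+02:00), 06:45 UTC + 2h = 08:45 Pelell Sector standard time.
The standard-time date in Pelell Sector, April 1, 2024, is outside the daylight-saving period (5 April – 22 September), so Pelell Sector is on standard time, UTC+02:00.
06:45 UTC + 2h = 08:45 Pelell Sector.

08:45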